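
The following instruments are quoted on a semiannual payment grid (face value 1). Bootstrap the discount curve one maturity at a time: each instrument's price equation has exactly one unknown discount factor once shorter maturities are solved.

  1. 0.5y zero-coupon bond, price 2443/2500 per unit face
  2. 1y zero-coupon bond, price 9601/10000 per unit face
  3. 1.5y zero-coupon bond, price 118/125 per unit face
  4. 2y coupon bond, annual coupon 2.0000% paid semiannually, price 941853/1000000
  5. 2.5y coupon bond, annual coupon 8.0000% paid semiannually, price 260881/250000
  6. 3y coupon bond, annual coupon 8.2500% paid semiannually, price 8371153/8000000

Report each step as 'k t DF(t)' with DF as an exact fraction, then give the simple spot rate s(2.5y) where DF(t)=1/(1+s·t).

step 1 [0.5y] zero: DF = P = 2443/2500 ≈ 0.977200
step 2 [1y] zero: DF = P = 9601/10000 ≈ 0.960100
step 3 [1.5y] zero: DF = P = 118/125 ≈ 0.944000
step 4 [2y] bond c/2=1/100: DF=(941853/1000000 − 1/100·(0.977200+0.960100+0.944000))/(1+1/100) = 113/125 ≈ 0.904000
step 5 [2.5y] bond c/2=1/25: DF=(260881/250000 − 1/25·(0.977200+0.960100+0.944000+0.904000))/(1+1/25) = 4289/5000 ≈ 0.857800
step 6 [3y] bond c/2=33/800: DF=(8371153/8000000 − 33/800·(0.977200+0.960100+0.944000+0.904000+0.857800))/(1+33/800) = 821/1000 ≈ 0.821000

1 1/2 2443/2500
2 1 9601/10000
3 3/2 118/125
4 2 113/125
5 5/2 4289/5000
6 3 821/1000
s(2.5y) = (1/(4289/5000) − 1)/(5/2) = 1422/21445 ≈ 6.6309%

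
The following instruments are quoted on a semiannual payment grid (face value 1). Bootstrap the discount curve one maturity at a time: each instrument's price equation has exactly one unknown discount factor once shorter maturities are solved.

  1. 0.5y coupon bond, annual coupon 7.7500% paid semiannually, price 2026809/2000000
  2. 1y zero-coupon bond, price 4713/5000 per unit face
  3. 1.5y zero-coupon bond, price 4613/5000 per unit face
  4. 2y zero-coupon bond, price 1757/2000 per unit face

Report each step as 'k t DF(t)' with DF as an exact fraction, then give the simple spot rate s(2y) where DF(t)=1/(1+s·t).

1 1/2 2439/2500
2 1 4713/5000
3 3/2 4613/5000
4 2 1757/2000
s(2y) = (1/(1757/2000) − 1)/(2) = 243/3514 ≈ 6.9152%

step 1 [0.5y] bond c/2=31/800: DF=(2026809/2000000 − 31/800·(0))/(1+31/800) = 2439/2500 ≈ 0.975600
step 2 [1y] zero: DF = P = 4713/5000 ≈ 0.942600
step 3 [1.5y] zero: DF = P = 4613/5000 ≈ 0.922600
step 4 [2y] zero: DF = P = 1757/2000 ≈ 0.878500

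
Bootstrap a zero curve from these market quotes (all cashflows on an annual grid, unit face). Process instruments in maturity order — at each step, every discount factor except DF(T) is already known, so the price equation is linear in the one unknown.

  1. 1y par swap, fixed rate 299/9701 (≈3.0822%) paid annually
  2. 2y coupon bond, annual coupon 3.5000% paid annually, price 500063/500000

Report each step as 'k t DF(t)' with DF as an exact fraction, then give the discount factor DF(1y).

1 1 9701/10000
2 2 1867/2000
DF(1y) = 9701/10000 ≈ 0.970100

step 1 [1y] swap r/1=299/9701: DF=(1 − 299/9701·(0))/(1+299/9701) = 9701/10000 ≈ 0.970100
step 2 [2y] bond c/1=7/200: DF=(500063/500000 − 7/200·(0.970100))/(1+7/200) = 1867/2000 ≈ 0.933500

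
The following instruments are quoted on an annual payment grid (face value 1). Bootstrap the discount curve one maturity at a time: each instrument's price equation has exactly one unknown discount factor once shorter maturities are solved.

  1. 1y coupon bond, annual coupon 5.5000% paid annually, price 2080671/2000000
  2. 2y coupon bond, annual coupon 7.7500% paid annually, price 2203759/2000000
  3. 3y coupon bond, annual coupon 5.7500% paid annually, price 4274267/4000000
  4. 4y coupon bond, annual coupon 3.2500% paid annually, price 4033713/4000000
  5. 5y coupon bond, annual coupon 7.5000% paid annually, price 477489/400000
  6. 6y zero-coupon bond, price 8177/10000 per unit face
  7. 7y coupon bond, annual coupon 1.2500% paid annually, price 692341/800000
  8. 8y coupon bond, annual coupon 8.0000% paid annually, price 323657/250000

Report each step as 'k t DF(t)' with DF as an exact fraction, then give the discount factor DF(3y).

1 1 9861/10000
2 2 9517/10000
3 3 9051/10000
4 4 1109/1250
5 5 4251/5000
6 6 8177/10000
7 7 7881/10000
8 8 1481/2000
DF(3y) = 9051/10000 ≈ 0.905100

step 1 [1y] bond c/1=11/200: DF=(2080671/2000000 − 11/200·(0))/(1+11/200) = 9861/10000 ≈ 0.986100
step 2 [2y] bond c/1=31/400: DF=(2203759/2000000 − 31/400·(0.986100))/(1+31/400) = 9517/10000 ≈ 0.951700
step 3 [3y] bond c/1=23/400: DF=(4274267/4000000 − 23/400·(0.986100+0.951700))/(1+23/400) = 9051/10000 ≈ 0.905100
step 4 [4y] bond c/1=13/400: DF=(4033713/4000000 − 13/400·(0.986100+0.951700+0.905100))/(1+13/400) = 1109/1250 ≈ 0.887200
step 5 [5y] bond c/1=3/40: DF=(477489/400000 − 3/40·(0.986100+0.951700+0.905100+0.887200))/(1+3/40) = 4251/5000 ≈ 0.850200
step 6 [6y] zero: DF = P = 8177/10000 ≈ 0.817700
step 7 [7y] bond c/1=1/80: DF=(692341/800000 − 1/80·(0.986100+0.951700+0.905100+0.887200+0.850200+0.817700))/(1+1/80) = 7881/10000 ≈ 0.788100
step 8 [8y] bond c/1=2/25: DF=(323657/250000 − 2/25·(0.986100+0.951700+0.905100+0.887200+0.850200+0.817700+0.788100))/(1+2/25) = 1481/2000 ≈ 0.740500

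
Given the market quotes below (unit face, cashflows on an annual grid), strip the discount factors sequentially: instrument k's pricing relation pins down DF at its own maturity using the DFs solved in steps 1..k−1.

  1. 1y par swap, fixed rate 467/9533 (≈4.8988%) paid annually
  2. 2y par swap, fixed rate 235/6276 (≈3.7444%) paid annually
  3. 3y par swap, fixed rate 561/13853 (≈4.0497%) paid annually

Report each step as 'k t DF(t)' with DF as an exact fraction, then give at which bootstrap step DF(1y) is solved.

step 1 [1y] swap r/1=467/9533: DF=(1 − 467/9533·(0))/(1+467/9533) = 9533/10000 ≈ 0.953300
step 2 [2y] swap r/1=235/6276: DF=(1 − 235/6276·(0.953300))/(1+235/6276) = 1859/2000 ≈ 0.929500
step 3 [3y] swap r/1=561/13853: DF=(1 − 561/13853·(0.953300+0.929500))/(1+561/13853) = 4439/5000 ≈ 0.887800

1 1 9533/10000
2 2 1859/2000
3 3 4439/5000
DF(1y) is solved at step 1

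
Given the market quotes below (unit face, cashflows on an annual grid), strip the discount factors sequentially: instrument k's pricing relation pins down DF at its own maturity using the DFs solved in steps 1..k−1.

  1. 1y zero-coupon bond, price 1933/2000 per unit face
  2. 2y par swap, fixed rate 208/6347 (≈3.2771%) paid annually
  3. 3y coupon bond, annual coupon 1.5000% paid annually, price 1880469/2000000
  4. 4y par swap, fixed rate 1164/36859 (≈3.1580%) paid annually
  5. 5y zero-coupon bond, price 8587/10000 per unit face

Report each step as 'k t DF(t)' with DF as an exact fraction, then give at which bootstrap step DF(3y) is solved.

1 1 1933/2000
2 2 586/625
3 3 4491/5000
4 4 2209/2500
5 5 8587/10000
DF(3y) is solved at step 3

step 1 [1y] zero: DF = P = 1933/2000 ≈ 0.966500
step 2 [2y] swap r/1=208/6347: DF=(1 − 208/6347·(0.966500))/(1+208/6347) = 586/625 ≈ 0.937600
step 3 [3y] bond c/1=3/200: DF=(1880469/2000000 − 3/200·(0.966500+0.937600))/(1+3/200) = 4491/5000 ≈ 0.898200
step 4 [4y] swap r/1=1164/36859: DF=(1 − 1164/36859·(0.966500+0.937600+0.898200))/(1+1164/36859) = 2209/2500 ≈ 0.883600
step 5 [5y] zero: DF = P = 8587/10000 ≈ 0.858700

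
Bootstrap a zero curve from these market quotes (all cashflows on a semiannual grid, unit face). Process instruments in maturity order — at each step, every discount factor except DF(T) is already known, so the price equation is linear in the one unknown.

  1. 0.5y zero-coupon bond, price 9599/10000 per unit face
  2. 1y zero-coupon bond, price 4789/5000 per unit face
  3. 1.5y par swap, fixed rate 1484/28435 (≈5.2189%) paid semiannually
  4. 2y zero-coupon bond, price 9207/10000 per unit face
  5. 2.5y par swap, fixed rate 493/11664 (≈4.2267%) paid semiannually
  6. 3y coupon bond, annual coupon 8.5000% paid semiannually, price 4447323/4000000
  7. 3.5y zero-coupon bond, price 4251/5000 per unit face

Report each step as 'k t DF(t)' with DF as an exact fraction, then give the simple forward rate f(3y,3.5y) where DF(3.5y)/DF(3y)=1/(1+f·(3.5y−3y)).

1 1/2 9599/10000
2 1 4789/5000
3 3/2 4629/5000
4 2 9207/10000
5 5/2 4507/5000
6 3 8763/10000
7 7/2 4251/5000
f(3y,3.5y) = ((8763/10000)/(4251/5000) − 1)/(1/2) = 87/1417 ≈ 6.1397%

step 1 [0.5y] zero: DF = P = 9599/10000 ≈ 0.959900
step 2 [1y] zero: DF = P = 4789/5000 ≈ 0.957800
step 3 [1.5y] swap r/2=742/28435: DF=(1 − 742/28435·(0.959900+0.957800))/(1+742/28435) = 4629/5000 ≈ 0.925800
step 4 [2y] zero: DF = P = 9207/10000 ≈ 0.920700
step 5 [2.5y] swap r/2=493/23328: DF=(1 − 493/23328·(0.959900+0.957800+0.925800+0.920700))/(1+493/23328) = 4507/5000 ≈ 0.901400
step 6 [3y] bond c/2=17/400: DF=(4447323/4000000 − 17/400·(0.959900+0.957800+0.925800+0.920700+0.901400))/(1+17/400) = 8763/10000 ≈ 0.876300
step 7 [3.5y] zero: DF = P = 4251/5000 ≈ 0.850200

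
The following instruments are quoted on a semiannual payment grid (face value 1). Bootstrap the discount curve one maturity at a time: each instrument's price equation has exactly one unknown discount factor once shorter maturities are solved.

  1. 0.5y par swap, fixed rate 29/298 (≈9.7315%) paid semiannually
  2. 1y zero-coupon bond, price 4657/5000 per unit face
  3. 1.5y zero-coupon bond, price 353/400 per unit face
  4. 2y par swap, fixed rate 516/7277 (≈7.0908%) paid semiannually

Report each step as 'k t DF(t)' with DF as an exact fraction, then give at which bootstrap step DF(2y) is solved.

step 1 [0.5y] swap r/2=29/596: DF=(1 − 29/596·(0))/(1+29/596) = 596/625 ≈ 0.953600
step 2 [1y] zero: DF = P = 4657/5000 ≈ 0.931400
step 3 [1.5y] zero: DF = P = 353/400 ≈ 0.882500
step 4 [2y] swap r/2=258/7277: DF=(1 − 258/7277·(0.953600+0.931400+0.882500))/(1+258/7277) = 871/1000 ≈ 0.871000

1 1/2 596/625
2 1 4657/5000
3 3/2 353/400
4 2 871/1000
DF(2y) is solved at step 4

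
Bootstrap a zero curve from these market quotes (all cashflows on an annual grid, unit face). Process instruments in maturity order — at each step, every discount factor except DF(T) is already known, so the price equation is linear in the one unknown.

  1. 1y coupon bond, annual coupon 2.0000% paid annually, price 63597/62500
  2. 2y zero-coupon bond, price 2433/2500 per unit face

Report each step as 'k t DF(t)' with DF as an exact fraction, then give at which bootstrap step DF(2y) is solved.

1 1 1247/1250
2 2 2433/2500
DF(2y) is solved at step 2

step 1 [1y] bond c/1=1/50: DF=(63597/62500 − 1/50·(0))/(1+1/50) = 1247/1250 ≈ 0.997600
step 2 [2y] zero: DF = P = 2433/2500 ≈ 0.973200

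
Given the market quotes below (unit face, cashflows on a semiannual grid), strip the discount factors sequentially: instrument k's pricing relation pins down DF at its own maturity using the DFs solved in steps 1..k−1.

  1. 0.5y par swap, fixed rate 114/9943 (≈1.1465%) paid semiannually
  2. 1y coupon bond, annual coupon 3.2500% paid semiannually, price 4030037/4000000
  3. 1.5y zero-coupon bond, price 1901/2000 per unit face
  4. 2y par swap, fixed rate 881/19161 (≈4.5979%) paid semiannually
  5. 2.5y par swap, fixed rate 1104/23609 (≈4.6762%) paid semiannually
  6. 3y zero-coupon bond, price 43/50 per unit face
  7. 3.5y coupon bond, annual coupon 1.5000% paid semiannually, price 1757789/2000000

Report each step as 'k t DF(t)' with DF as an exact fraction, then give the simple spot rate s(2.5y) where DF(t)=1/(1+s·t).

1 1/2 9943/10000
2 1 1951/2000
3 3/2 1901/2000
4 2 9119/10000
5 5/2 556/625
6 3 43/50
7 7/2 2077/2500
s(2.5y) = (1/(556/625) − 1)/(5/2) = 69/1390 ≈ 4.9640%

step 1 [0.5y] swap r/2=57/9943: DF=(1 − 57/9943·(0))/(1+57/9943) = 9943/10000 ≈ 0.994300
step 2 [1y] bond c/2=13/800: DF=(4030037/4000000 − 13/800·(0.994300))/(1+13/800) = 1951/2000 ≈ 0.975500
step 3 [1.5y] zero: DF = P = 1901/2000 ≈ 0.950500
step 4 [2y] swap r/2=881/38322: DF=(1 − 881/38322·(0.994300+0.975500+0.950500))/(1+881/38322) = 9119/10000 ≈ 0.911900
step 5 [2.5y] swap r/2=552/23609: DF=(1 − 552/23609·(0.994300+0.975500+0.950500+0.911900))/(1+552/23609) = 556/625 ≈ 0.889600
step 6 [3y] zero: DF = P = 43/50 ≈ 0.860000
step 7 [3.5y] bond c/2=3/400: DF=(1757789/2000000 − 3/400·(0.994300+0.975500+0.950500+0.911900+0.889600+0.860000))/(1+3/400) = 2077/2500 ≈ 0.830800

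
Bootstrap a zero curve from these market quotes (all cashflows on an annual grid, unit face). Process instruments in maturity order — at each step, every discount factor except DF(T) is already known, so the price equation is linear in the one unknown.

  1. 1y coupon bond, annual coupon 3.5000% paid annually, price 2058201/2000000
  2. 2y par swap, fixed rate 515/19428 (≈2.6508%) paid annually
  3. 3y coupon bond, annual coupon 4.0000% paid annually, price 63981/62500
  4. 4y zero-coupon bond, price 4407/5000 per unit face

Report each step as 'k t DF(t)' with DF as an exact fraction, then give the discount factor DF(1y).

1 1 9943/10000
2 2 1897/2000
3 3 1137/1250
4 4 4407/5000
DF(1y) = 9943/10000 ≈ 0.994300

step 1 [1y] bond c/1=7/200: DF=(2058201/2000000 − 7/200·(0))/(1+7/200) = 9943/10000 ≈ 0.994300
step 2 [2y] swap r/1=515/19428: DF=(1 − 515/19428·(0.994300))/(1+515/19428) = 1897/2000 ≈ 0.948500
step 3 [3y] bond c/1=1/25: DF=(63981/62500 − 1/25·(0.994300+0.948500))/(1+1/25) = 1137/1250 ≈ 0.909600
step 4 [4y] zero: DF = P = 4407/5000 ≈ 0.881400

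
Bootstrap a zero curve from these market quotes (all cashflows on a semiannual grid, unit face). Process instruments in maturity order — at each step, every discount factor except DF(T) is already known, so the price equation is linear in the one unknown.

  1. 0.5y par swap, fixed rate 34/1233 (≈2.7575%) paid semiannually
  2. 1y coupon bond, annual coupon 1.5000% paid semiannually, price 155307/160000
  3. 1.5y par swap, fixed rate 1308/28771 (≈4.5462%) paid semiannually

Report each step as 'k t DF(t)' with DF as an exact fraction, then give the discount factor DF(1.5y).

step 1 [0.5y] swap r/2=17/1233: DF=(1 − 17/1233·(0))/(1+17/1233) = 1233/1250 ≈ 0.986400
step 2 [1y] bond c/2=3/400: DF=(155307/160000 − 3/400·(0.986400))/(1+3/400) = 9561/10000 ≈ 0.956100
step 3 [1.5y] swap r/2=654/28771: DF=(1 − 654/28771·(0.986400+0.956100))/(1+654/28771) = 4673/5000 ≈ 0.934600

1 1/2 1233/1250
2 1 9561/10000
3 3/2 4673/5000
DF(1.5y) = 4673/5000 ≈ 0.934600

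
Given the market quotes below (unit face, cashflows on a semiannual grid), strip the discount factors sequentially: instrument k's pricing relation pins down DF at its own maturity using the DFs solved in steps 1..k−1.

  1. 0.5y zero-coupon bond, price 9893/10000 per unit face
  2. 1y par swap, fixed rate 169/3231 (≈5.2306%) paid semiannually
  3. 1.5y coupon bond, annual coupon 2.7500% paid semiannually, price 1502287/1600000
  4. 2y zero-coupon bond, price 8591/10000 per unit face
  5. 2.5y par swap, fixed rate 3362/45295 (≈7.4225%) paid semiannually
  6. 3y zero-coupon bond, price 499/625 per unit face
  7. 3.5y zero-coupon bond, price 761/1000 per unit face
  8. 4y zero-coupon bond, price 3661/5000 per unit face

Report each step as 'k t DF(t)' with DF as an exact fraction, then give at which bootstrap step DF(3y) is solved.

1 1/2 9893/10000
2 1 9493/10000
3 3/2 8999/10000
4 2 8591/10000
5 5/2 8319/10000
6 3 499/625
7 7/2 761/1000
8 4 3661/5000
DF(3y) is solved at step 6

step 1 [0.5y] zero: DF = P = 9893/10000 ≈ 0.989300
step 2 [1y] swap r/2=169/6462: DF=(1 − 169/6462·(0.989300))/(1+169/6462) = 9493/10000 ≈ 0.949300
step 3 [1.5y] bond c/2=11/800: DF=(1502287/1600000 − 11/800·(0.989300+0.949300))/(1+11/800) = 8999/10000 ≈ 0.899900
step 4 [2y] zero: DF = P = 8591/10000 ≈ 0.859100
step 5 [2.5y] swap r/2=1681/45295: DF=(1 − 1681/45295·(0.989300+0.949300+0.899900+0.859100))/(1+1681/45295) = 8319/10000 ≈ 0.831900
step 6 [3y] zero: DF = P = 499/625 ≈ 0.798400
step 7 [3.5y] zero: DF = P = 761/1000 ≈ 0.761000
step 8 [4y] zero: DF = P = 3661/5000 ≈ 0.732200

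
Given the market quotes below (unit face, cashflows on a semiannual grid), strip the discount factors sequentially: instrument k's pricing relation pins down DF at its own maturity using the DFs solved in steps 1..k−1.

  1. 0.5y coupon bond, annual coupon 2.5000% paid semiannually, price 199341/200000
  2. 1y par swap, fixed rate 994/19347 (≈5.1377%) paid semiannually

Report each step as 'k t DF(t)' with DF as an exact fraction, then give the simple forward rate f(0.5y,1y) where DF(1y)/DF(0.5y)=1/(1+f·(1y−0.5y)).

1 1/2 2461/2500
2 1 9503/10000
f(0.5y,1y) = ((2461/2500)/(9503/10000) − 1)/(1/2) = 682/9503 ≈ 7.1767%

step 1 [0.5y] bond c/2=1/80: DF=(199341/200000 − 1/80·(0))/(1+1/80) = 2461/2500 ≈ 0.984400
step 2 [1y] swap r/2=497/19347: DF=(1 − 497/19347·(0.984400))/(1+497/19347) = 9503/10000 ≈ 0.950300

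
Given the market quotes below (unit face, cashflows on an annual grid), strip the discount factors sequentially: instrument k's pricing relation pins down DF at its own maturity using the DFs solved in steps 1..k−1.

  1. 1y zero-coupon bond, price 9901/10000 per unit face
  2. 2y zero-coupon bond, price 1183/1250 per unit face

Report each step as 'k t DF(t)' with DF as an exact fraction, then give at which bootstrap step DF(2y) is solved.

1 1 9901/10000
2 2 1183/1250
DF(2y) is solved at step 2

step 1 [1y] zero: DF = P = 9901/10000 ≈ 0.990100
step 2 [2y] zero: DF = P = 1183/1250 ≈ 0.946400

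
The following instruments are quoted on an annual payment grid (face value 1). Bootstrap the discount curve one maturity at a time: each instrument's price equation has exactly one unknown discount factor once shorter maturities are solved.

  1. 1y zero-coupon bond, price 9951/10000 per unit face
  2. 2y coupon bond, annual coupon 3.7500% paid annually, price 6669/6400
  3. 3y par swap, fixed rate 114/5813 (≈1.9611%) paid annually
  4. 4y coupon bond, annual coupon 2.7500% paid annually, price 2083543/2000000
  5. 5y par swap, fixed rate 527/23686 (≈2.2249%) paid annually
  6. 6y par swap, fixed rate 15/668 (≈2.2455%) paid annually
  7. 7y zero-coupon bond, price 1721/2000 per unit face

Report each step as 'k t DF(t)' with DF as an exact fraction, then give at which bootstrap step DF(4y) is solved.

step 1 [1y] zero: DF = P = 9951/10000 ≈ 0.995100
step 2 [2y] bond c/1=3/80: DF=(6669/6400 − 3/80·(0.995100))/(1+3/80) = 2421/2500 ≈ 0.968400
step 3 [3y] swap r/1=114/5813: DF=(1 − 114/5813·(0.995100+0.968400))/(1+114/5813) = 943/1000 ≈ 0.943000
step 4 [4y] bond c/1=11/400: DF=(2083543/2000000 − 11/400·(0.995100+0.968400+0.943000))/(1+11/400) = 9361/10000 ≈ 0.936100
step 5 [5y] swap r/1=527/23686: DF=(1 − 527/23686·(0.995100+0.968400+0.943000+0.936100))/(1+527/23686) = 4473/5000 ≈ 0.894600
step 6 [6y] swap r/1=15/668: DF=(1 − 15/668·(0.995100+0.968400+0.943000+0.936100+0.894600))/(1+15/668) = 437/500 ≈ 0.874000
step 7 [7y] zero: DF = P = 1721/2000 ≈ 0.860500

1 1 9951/10000
2 2 2421/2500
3 3 943/1000
4 4 9361/10000
5 5 4473/5000
6 6 437/500
7 7 1721/2000
DF(4y) is solved at step 4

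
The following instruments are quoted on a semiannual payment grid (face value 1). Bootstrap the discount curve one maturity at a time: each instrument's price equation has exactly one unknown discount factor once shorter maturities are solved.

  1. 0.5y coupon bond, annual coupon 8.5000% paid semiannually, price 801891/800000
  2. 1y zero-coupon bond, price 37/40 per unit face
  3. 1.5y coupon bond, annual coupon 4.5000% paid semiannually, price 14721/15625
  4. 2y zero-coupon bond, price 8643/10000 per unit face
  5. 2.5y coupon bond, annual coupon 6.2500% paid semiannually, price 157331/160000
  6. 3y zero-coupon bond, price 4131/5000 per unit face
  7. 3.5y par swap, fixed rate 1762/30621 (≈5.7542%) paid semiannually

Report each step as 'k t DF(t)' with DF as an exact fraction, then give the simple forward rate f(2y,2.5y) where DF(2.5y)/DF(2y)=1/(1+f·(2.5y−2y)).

1 1/2 1923/2000
2 1 37/40
3 3/2 8799/10000
4 2 8643/10000
5 5/2 1687/2000
6 3 4131/5000
7 7/2 4119/5000
f(2y,2.5y) = ((8643/10000)/(1687/2000) − 1)/(1/2) = 416/8435 ≈ 4.9318%

step 1 [0.5y] bond c/2=17/400: DF=(801891/800000 − 17/400·(0))/(1+17/400) = 1923/2000 ≈ 0.961500
step 2 [1y] zero: DF = P = 37/40 ≈ 0.925000
step 3 [1.5y] bond c/2=9/400: DF=(14721/15625 − 9/400·(0.961500+0.925000))/(1+9/400) = 8799/10000 ≈ 0.879900
step 4 [2y] zero: DF = P = 8643/10000 ≈ 0.864300
step 5 [2.5y] bond c/2=1/32: DF=(157331/160000 − 1/32·(0.961500+0.925000+0.879900+0.864300))/(1+1/32) = 1687/2000 ≈ 0.843500
step 6 [3y] zero: DF = P = 4131/5000 ≈ 0.826200
step 7 [3.5y] swap r/2=881/30621: DF=(1 − 881/30621·(0.961500+0.925000+0.879900+0.864300+0.843500+0.826200))/(1+881/30621) = 4119/5000 ≈ 0.823800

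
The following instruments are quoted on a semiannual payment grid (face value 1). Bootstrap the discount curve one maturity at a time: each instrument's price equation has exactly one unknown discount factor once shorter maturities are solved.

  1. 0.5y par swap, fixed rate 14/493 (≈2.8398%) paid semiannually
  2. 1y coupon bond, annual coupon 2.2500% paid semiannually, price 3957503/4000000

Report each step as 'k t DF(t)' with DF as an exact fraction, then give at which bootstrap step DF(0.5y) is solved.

1 1/2 493/500
2 1 4837/5000
DF(0.5y) is solved at step 1

step 1 [0.5y] swap r/2=7/493: DF=(1 − 7/493·(0))/(1+7/493) = 493/500 ≈ 0.986000
step 2 [1y] bond c/2=9/800: DF=(3957503/4000000 − 9/800·(0.986000))/(1+9/800) = 4837/5000 ≈ 0.967400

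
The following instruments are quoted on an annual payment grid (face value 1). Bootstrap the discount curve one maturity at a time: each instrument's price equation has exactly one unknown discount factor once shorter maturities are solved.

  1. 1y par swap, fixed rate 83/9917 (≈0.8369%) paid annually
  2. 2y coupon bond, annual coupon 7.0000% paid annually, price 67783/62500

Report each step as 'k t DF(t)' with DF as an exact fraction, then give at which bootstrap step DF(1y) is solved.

step 1 [1y] swap r/1=83/9917: DF=(1 − 83/9917·(0))/(1+83/9917) = 9917/10000 ≈ 0.991700
step 2 [2y] bond c/1=7/100: DF=(67783/62500 − 7/100·(0.991700))/(1+7/100) = 9487/10000 ≈ 0.948700

1 1 9917/10000
2 2 9487/10000
DF(1y) is solved at step 1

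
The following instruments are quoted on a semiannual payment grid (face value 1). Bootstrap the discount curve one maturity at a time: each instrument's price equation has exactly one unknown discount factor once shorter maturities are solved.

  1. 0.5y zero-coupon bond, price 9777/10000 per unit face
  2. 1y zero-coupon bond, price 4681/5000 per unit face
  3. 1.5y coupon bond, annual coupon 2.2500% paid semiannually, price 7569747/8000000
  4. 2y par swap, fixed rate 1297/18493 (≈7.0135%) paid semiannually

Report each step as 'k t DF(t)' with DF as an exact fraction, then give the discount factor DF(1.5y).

1 1/2 9777/10000
2 1 4681/5000
3 3/2 1143/1250
4 2 8703/10000
DF(1.5y) = 1143/1250 ≈ 0.914400

step 1 [0.5y] zero: DF = P = 9777/10000 ≈ 0.977700
step 2 [1y] zero: DF = P = 4681/5000 ≈ 0.936200
step 3 [1.5y] bond c/2=9/800: DF=(7569747/8000000 − 9/800·(0.977700+0.936200))/(1+9/800) = 1143/1250 ≈ 0.914400
step 4 [2y] swap r/2=1297/36986: DF=(1 − 1297/36986·(0.977700+0.936200+0.914400))/(1+1297/36986) = 8703/10000 ≈ 0.870300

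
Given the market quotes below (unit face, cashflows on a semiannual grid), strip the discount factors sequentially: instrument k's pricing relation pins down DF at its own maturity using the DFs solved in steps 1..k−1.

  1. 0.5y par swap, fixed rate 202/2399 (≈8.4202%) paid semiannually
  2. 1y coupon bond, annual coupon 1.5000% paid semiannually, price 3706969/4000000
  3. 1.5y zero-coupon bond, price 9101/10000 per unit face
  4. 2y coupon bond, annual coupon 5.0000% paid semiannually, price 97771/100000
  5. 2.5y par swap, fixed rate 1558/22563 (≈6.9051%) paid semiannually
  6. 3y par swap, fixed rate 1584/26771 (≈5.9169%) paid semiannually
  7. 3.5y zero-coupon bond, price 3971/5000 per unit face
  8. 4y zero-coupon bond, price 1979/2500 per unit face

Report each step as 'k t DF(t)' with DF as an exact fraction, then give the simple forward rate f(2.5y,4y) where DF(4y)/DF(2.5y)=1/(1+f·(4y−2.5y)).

step 1 [0.5y] swap r/2=101/2399: DF=(1 − 101/2399·(0))/(1+101/2399) = 2399/2500 ≈ 0.959600
step 2 [1y] bond c/2=3/400: DF=(3706969/4000000 − 3/400·(0.959600))/(1+3/400) = 9127/10000 ≈ 0.912700
step 3 [1.5y] zero: DF = P = 9101/10000 ≈ 0.910100
step 4 [2y] bond c/2=1/40: DF=(97771/100000 − 1/40·(0.959600+0.912700+0.910100))/(1+1/40) = 443/500 ≈ 0.886000
step 5 [2.5y] swap r/2=779/22563: DF=(1 − 779/22563·(0.959600+0.912700+0.910100+0.886000))/(1+779/22563) = 4221/5000 ≈ 0.844200
step 6 [3y] swap r/2=792/26771: DF=(1 − 792/26771·(0.959600+0.912700+0.910100+0.886000+0.844200))/(1+792/26771) = 526/625 ≈ 0.841600
step 7 [3.5y] zero: DF = P = 3971/5000 ≈ 0.794200
step 8 [4y] zero: DF = P = 1979/2500 ≈ 0.791600

1 1/2 2399/2500
2 1 9127/10000
3 3/2 9101/10000
4 2 443/500
5 5/2 4221/5000
6 3 526/625
7 7/2 3971/5000
8 4 1979/2500
f(2.5y,4y) = ((4221/5000)/(1979/2500) − 1)/(3/2) = 263/5937 ≈ 4.4298%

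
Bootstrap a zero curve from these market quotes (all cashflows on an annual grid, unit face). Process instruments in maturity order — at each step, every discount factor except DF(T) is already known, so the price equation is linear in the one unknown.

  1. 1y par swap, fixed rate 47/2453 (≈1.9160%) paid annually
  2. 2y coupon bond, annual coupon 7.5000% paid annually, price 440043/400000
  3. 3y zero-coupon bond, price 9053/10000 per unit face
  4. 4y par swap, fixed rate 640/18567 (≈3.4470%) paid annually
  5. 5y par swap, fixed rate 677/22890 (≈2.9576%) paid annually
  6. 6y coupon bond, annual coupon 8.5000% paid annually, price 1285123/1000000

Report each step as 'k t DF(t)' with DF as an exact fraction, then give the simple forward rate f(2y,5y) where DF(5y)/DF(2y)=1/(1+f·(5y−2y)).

step 1 [1y] swap r/1=47/2453: DF=(1 − 47/2453·(0))/(1+47/2453) = 2453/2500 ≈ 0.981200
step 2 [2y] bond c/1=3/40: DF=(440043/400000 − 3/40·(0.981200))/(1+3/40) = 9549/10000 ≈ 0.954900
step 3 [3y] zero: DF = P = 9053/10000 ≈ 0.905300
step 4 [4y] swap r/1=640/18567: DF=(1 − 640/18567·(0.981200+0.954900+0.905300))/(1+640/18567) = 109/125 ≈ 0.872000
step 5 [5y] swap r/1=677/22890: DF=(1 − 677/22890·(0.981200+0.954900+0.905300+0.872000))/(1+677/22890) = 4323/5000 ≈ 0.864600
step 6 [6y] bond c/1=17/200: DF=(1285123/1000000 − 17/200·(0.981200+0.954900+0.905300+0.872000+0.864600))/(1+17/200) = 4129/5000 ≈ 0.825800

1 1 2453/2500
2 2 9549/10000
3 3 9053/10000
4 4 109/125
5 5 4323/5000
6 6 4129/5000
f(2y,5y) = ((9549/10000)/(4323/5000) − 1)/(3) = 301/8646 ≈ 3.4814%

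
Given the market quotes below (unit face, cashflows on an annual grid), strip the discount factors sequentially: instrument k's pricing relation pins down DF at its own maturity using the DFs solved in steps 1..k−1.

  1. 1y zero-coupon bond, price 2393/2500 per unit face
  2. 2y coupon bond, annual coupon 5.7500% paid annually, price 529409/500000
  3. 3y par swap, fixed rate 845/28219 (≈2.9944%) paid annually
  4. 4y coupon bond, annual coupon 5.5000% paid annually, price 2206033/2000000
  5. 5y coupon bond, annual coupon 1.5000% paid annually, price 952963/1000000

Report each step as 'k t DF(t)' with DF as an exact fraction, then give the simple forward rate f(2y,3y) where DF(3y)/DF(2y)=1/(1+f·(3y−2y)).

1 1 2393/2500
2 2 2373/2500
3 3 1831/2000
4 4 1123/1250
5 5 8839/10000
f(2y,3y) = ((2373/2500)/(1831/2000) − 1)/(1) = 337/9155 ≈ 3.6810%

step 1 [1y] zero: DF = P = 2393/2500 ≈ 0.957200
step 2 [2y] bond c/1=23/400: DF=(529409/500000 − 23/400·(0.957200))/(1+23/400) = 2373/2500 ≈ 0.949200
step 3 [3y] swap r/1=845/28219: DF=(1 − 845/28219·(0.957200+0.949200))/(1+845/28219) = 1831/2000 ≈ 0.915500
step 4 [4y] bond c/1=11/200: DF=(2206033/2000000 − 11/200·(0.957200+0.949200+0.915500))/(1+11/200) = 1123/1250 ≈ 0.898400
step 5 [5y] bond c/1=3/200: DF=(952963/1000000 − 3/200·(0.957200+0.949200+0.915500+0.898400))/(1+3/200) = 8839/10000 ≈ 0.883900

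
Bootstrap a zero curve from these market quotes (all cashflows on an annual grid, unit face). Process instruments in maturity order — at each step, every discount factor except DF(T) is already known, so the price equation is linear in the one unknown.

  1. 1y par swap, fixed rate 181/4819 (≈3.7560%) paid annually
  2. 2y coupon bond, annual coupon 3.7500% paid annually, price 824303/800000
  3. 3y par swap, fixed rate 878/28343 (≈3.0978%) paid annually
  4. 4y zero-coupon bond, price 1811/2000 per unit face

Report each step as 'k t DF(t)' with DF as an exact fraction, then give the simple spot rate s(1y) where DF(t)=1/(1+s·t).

step 1 [1y] swap r/1=181/4819: DF=(1 − 181/4819·(0))/(1+181/4819) = 4819/5000 ≈ 0.963800
step 2 [2y] bond c/1=3/80: DF=(824303/800000 − 3/80·(0.963800))/(1+3/80) = 9583/10000 ≈ 0.958300
step 3 [3y] swap r/1=878/28343: DF=(1 − 878/28343·(0.963800+0.958300))/(1+878/28343) = 4561/5000 ≈ 0.912200
step 4 [4y] zero: DF = P = 1811/2000 ≈ 0.905500

1 1 4819/5000
2 2 9583/10000
3 3 4561/5000
4 4 1811/2000
s(1y) = (1/(4819/5000) − 1)/(1) = 181/4819 ≈ 3.7560%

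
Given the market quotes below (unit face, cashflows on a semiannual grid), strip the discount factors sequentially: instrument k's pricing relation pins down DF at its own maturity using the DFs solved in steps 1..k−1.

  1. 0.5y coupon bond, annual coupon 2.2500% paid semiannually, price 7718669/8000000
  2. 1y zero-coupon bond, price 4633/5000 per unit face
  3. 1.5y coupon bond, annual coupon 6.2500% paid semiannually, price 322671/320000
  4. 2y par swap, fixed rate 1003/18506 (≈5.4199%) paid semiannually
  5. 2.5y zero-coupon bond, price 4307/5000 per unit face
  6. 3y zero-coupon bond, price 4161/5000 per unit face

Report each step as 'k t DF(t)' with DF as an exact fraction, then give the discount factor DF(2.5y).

step 1 [0.5y] bond c/2=9/800: DF=(7718669/8000000 − 9/800·(0))/(1+9/800) = 9541/10000 ≈ 0.954100
step 2 [1y] zero: DF = P = 4633/5000 ≈ 0.926600
step 3 [1.5y] bond c/2=1/32: DF=(322671/320000 − 1/32·(0.954100+0.926600))/(1+1/32) = 1151/1250 ≈ 0.920800
step 4 [2y] swap r/2=1003/37012: DF=(1 − 1003/37012·(0.954100+0.926600+0.920800))/(1+1003/37012) = 8997/10000 ≈ 0.899700
step 5 [2.5y] zero: DF = P = 4307/5000 ≈ 0.861400
step 6 [3y] zero: DF = P = 4161/5000 ≈ 0.832200

1 1/2 9541/10000
2 1 4633/5000
3 3/2 1151/1250
4 2 8997/10000
5 5/2 4307/5000
6 3 4161/5000
DF(2.5y) = 4307/5000 ≈ 0.861400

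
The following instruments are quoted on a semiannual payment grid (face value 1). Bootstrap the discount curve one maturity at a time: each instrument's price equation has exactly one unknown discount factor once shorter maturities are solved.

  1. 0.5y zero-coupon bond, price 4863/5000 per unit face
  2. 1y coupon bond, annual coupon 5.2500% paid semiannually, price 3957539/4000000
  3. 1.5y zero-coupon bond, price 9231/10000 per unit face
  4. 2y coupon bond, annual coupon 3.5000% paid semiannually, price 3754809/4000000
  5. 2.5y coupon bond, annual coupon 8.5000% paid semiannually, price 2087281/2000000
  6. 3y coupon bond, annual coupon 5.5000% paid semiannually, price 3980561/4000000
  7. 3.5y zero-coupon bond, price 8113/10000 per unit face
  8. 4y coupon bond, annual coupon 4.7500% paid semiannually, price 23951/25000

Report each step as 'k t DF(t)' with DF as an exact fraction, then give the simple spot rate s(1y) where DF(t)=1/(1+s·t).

step 1 [0.5y] zero: DF = P = 4863/5000 ≈ 0.972600
step 2 [1y] bond c/2=21/800: DF=(3957539/4000000 − 21/800·(0.972600))/(1+21/800) = 587/625 ≈ 0.939200
step 3 [1.5y] zero: DF = P = 9231/10000 ≈ 0.923100
step 4 [2y] bond c/2=7/400: DF=(3754809/4000000 − 7/400·(0.972600+0.939200+0.923100))/(1+7/400) = 4369/5000 ≈ 0.873800
step 5 [2.5y] bond c/2=17/400: DF=(2087281/2000000 − 17/400·(0.972600+0.939200+0.923100+0.873800))/(1+17/400) = 8499/10000 ≈ 0.849900
step 6 [3y] bond c/2=11/400: DF=(3980561/4000000 − 11/400·(0.972600+0.939200+0.923100+0.873800+0.849900))/(1+11/400) = 1693/2000 ≈ 0.846500
step 7 [3.5y] zero: DF = P = 8113/10000 ≈ 0.811300
step 8 [4y] bond c/2=19/800: DF=(23951/25000 − 19/800·(0.972600+0.939200+0.923100+0.873800+0.849900+0.846500+0.811300))/(1+19/800) = 1979/2500 ≈ 0.791600

1 1/2 4863/5000
2 1 587/625
3 3/2 9231/10000
4 2 4369/5000
5 5/2 8499/10000
6 3 1693/2000
7 7/2 8113/10000
8 4 1979/2500
s(1y) = (1/(587/625) − 1)/(1) = 38/587 ≈ 6.4736%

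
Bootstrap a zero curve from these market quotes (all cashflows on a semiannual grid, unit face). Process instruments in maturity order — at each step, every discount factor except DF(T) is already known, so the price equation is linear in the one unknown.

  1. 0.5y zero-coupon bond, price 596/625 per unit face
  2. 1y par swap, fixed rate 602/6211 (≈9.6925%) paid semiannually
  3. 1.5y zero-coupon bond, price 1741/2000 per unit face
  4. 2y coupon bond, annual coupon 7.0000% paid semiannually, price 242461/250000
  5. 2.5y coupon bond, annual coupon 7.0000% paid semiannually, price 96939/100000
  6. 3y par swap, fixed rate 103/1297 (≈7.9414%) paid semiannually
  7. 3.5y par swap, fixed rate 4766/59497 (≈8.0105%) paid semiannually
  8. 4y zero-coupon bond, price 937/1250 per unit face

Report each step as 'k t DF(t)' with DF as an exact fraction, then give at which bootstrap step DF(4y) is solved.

1 1/2 596/625
2 1 9097/10000
3 3/2 1741/2000
4 2 4223/5000
5 5/2 2039/2500
6 3 397/500
7 7/2 7617/10000
8 4 937/1250
DF(4y) is solved at step 8

step 1 [0.5y] zero: DF = P = 596/625 ≈ 0.953600
step 2 [1y] swap r/2=301/6211: DF=(1 − 301/6211·(0.953600))/(1+301/6211) = 9097/10000 ≈ 0.909700
step 3 [1.5y] zero: DF = P = 1741/2000 ≈ 0.870500
step 4 [2y] bond c/2=7/200: DF=(242461/250000 − 7/200·(0.953600+0.909700+0.870500))/(1+7/200) = 4223/5000 ≈ 0.844600
step 5 [2.5y] bond c/2=7/200: DF=(96939/100000 − 7/200·(0.953600+0.909700+0.870500+0.844600))/(1+7/200) = 2039/2500 ≈ 0.815600
step 6 [3y] swap r/2=103/2594: DF=(1 − 103/2594·(0.953600+0.909700+0.870500+0.844600+0.815600))/(1+103/2594) = 397/500 ≈ 0.794000
step 7 [3.5y] swap r/2=2383/59497: DF=(1 − 2383/59497·(0.953600+0.909700+0.870500+0.844600+0.815600+0.794000))/(1+2383/59497) = 7617/10000 ≈ 0.761700
step 8 [4y] zero: DF = P = 937/1250 ≈ 0.749600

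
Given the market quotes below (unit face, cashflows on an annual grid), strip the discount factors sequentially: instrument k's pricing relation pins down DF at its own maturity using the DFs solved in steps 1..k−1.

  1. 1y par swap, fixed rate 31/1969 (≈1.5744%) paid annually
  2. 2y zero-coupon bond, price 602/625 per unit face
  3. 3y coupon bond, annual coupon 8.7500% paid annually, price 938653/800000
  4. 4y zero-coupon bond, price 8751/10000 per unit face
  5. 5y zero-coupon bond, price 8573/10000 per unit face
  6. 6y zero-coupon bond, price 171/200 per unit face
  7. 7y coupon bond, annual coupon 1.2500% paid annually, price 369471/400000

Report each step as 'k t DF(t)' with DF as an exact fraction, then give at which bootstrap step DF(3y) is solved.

1 1 1969/2000
2 2 602/625
3 3 4611/5000
4 4 8751/10000
5 5 8573/10000
6 6 171/200
7 7 8449/10000
DF(3y) is solved at step 3

step 1 [1y] swap r/1=31/1969: DF=(1 − 31/1969·(0))/(1+31/1969) = 1969/2000 ≈ 0.984500
step 2 [2y] zero: DF = P = 602/625 ≈ 0.963200
step 3 [3y] bond c/1=7/80: DF=(938653/800000 − 7/80·(0.984500+0.963200))/(1+7/80) = 4611/5000 ≈ 0.922200
step 4 [4y] zero: DF = P = 8751/10000 ≈ 0.875100
step 5 [5y] zero: DF = P = 8573/10000 ≈ 0.857300
step 6 [6y] zero: DF = P = 171/200 ≈ 0.855000
step 7 [7y] bond c/1=1/80: DF=(369471/400000 − 1/80·(0.984500+0.963200+0.922200+0.875100+0.857300+0.855000))/(1+1/80) = 8449/10000 ≈ 0.844900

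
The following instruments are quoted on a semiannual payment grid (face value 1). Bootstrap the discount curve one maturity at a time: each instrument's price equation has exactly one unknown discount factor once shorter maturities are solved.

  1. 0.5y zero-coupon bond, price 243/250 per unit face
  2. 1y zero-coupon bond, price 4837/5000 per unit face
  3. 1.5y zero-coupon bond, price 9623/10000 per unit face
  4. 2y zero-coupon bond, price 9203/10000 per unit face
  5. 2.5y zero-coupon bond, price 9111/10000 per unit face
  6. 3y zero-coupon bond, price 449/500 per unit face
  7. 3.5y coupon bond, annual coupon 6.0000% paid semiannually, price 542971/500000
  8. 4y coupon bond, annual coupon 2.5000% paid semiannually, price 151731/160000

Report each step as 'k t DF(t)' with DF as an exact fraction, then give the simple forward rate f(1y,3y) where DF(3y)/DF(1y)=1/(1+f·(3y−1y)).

step 1 [0.5y] zero: DF = P = 243/250 ≈ 0.972000
step 2 [1y] zero: DF = P = 4837/5000 ≈ 0.967400
step 3 [1.5y] zero: DF = P = 9623/10000 ≈ 0.962300
step 4 [2y] zero: DF = P = 9203/10000 ≈ 0.920300
step 5 [2.5y] zero: DF = P = 9111/10000 ≈ 0.911100
step 6 [3y] zero: DF = P = 449/500 ≈ 0.898000
step 7 [3.5y] bond c/2=3/100: DF=(542971/500000 − 3/100·(0.972000+0.967400+0.962300+0.920300+0.911100+0.898000))/(1+3/100) = 8903/10000 ≈ 0.890300
step 8 [4y] bond c/2=1/80: DF=(151731/160000 − 1/80·(0.972000+0.967400+0.962300+0.920300+0.911100+0.898000+0.890300))/(1+1/80) = 8561/10000 ≈ 0.856100

1 1/2 243/250
2 1 4837/5000
3 3/2 9623/10000
4 2 9203/10000
5 5/2 9111/10000
6 3 449/500
7 7/2 8903/10000
8 4 8561/10000
f(1y,3y) = ((4837/5000)/(449/500) − 1)/(2) = 347/8980 ≈ 3.8641%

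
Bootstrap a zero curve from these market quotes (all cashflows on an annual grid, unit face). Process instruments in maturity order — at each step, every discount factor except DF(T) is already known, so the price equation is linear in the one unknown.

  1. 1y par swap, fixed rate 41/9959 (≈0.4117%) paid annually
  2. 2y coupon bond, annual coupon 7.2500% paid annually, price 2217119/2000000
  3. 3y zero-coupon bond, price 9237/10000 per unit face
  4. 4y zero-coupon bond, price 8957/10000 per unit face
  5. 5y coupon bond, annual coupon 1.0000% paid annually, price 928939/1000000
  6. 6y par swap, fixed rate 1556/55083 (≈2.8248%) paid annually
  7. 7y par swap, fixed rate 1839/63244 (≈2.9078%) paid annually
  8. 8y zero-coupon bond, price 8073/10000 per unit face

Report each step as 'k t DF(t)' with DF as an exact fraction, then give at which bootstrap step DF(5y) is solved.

1 1 9959/10000
2 2 9663/10000
3 3 9237/10000
4 4 8957/10000
5 5 8823/10000
6 6 2111/2500
7 7 8161/10000
8 8 8073/10000
DF(5y) is solved at step 5

step 1 [1y] swap r/1=41/9959: DF=(1 − 41/9959·(0))/(1+41/9959) = 9959/10000 ≈ 0.995900
step 2 [2y] bond c/1=29/400: DF=(2217119/2000000 − 29/400·(0.995900))/(1+29/400) = 9663/10000 ≈ 0.966300
step 3 [3y] zero: DF = P = 9237/10000 ≈ 0.923700
step 4 [4y] zero: DF = P = 8957/10000 ≈ 0.895700
step 5 [5y] bond c/1=1/100: DF=(928939/1000000 − 1/100·(0.995900+0.966300+0.923700+0.895700))/(1+1/100) = 8823/10000 ≈ 0.882300
step 6 [6y] swap r/1=1556/55083: DF=(1 − 1556/55083·(0.995900+0.966300+0.923700+0.895700+0.882300))/(1+1556/55083) = 2111/2500 ≈ 0.844400
step 7 [7y] swap r/1=1839/63244: DF=(1 − 1839/63244·(0.995900+0.966300+0.923700+0.895700+0.882300+0.844400))/(1+1839/63244) = 8161/10000 ≈ 0.816100
step 8 [8y] zero: DF = P = 8073/10000 ≈ 0.807300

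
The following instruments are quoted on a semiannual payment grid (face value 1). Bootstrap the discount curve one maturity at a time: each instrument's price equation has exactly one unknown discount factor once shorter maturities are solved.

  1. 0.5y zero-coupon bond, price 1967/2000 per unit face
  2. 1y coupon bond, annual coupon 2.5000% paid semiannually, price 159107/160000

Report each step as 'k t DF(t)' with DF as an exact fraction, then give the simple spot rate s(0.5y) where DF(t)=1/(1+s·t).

step 1 [0.5y] zero: DF = P = 1967/2000 ≈ 0.983500
step 2 [1y] bond c/2=1/80: DF=(159107/160000 − 1/80·(0.983500))/(1+1/80) = 97/100 ≈ 0.970000

1 1/2 1967/2000
2 1 97/100
s(0.5y) = (1/(1967/2000) − 1)/(1/2) = 66/1967 ≈ 3.3554%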